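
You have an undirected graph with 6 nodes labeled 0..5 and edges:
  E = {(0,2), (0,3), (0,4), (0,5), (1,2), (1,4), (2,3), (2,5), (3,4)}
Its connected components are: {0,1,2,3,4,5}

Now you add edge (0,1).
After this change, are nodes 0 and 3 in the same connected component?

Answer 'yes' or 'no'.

Initial components: {0,1,2,3,4,5}
Adding edge (0,1): both already in same component {0,1,2,3,4,5}. No change.
New components: {0,1,2,3,4,5}
Are 0 and 3 in the same component? yes

Answer: yes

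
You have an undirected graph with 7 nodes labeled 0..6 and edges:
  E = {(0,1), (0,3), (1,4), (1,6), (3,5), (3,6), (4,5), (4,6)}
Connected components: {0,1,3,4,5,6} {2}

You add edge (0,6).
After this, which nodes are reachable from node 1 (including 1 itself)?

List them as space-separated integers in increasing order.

Before: nodes reachable from 1: {0,1,3,4,5,6}
Adding (0,6): both endpoints already in same component. Reachability from 1 unchanged.
After: nodes reachable from 1: {0,1,3,4,5,6}

Answer: 0 1 3 4 5 6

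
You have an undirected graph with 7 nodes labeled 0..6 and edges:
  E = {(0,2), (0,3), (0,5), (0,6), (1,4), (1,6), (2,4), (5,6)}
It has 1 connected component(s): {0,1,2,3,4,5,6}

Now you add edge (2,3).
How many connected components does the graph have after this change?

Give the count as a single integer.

Answer: 1

Derivation:
Initial component count: 1
Add (2,3): endpoints already in same component. Count unchanged: 1.
New component count: 1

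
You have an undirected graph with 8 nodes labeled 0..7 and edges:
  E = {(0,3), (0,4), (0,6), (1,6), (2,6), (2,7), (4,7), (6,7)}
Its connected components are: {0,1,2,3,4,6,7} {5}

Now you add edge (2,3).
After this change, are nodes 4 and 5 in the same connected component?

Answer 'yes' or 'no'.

Answer: no

Derivation:
Initial components: {0,1,2,3,4,6,7} {5}
Adding edge (2,3): both already in same component {0,1,2,3,4,6,7}. No change.
New components: {0,1,2,3,4,6,7} {5}
Are 4 and 5 in the same component? no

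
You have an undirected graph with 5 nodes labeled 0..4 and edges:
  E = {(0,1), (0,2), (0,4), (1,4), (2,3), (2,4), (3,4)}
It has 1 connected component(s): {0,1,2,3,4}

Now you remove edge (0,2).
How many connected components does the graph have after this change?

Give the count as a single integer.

Answer: 1

Derivation:
Initial component count: 1
Remove (0,2): not a bridge. Count unchanged: 1.
  After removal, components: {0,1,2,3,4}
New component count: 1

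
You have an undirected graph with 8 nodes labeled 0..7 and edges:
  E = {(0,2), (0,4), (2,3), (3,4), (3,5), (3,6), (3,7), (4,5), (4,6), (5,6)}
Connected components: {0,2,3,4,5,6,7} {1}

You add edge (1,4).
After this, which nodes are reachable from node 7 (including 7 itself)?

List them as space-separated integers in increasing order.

Before: nodes reachable from 7: {0,2,3,4,5,6,7}
Adding (1,4): merges 7's component with another. Reachability grows.
After: nodes reachable from 7: {0,1,2,3,4,5,6,7}

Answer: 0 1 2 3 4 5 6 7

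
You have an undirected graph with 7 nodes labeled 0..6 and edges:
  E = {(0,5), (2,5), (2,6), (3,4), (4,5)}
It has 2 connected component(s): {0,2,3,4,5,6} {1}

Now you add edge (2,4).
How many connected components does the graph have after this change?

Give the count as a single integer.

Initial component count: 2
Add (2,4): endpoints already in same component. Count unchanged: 2.
New component count: 2

Answer: 2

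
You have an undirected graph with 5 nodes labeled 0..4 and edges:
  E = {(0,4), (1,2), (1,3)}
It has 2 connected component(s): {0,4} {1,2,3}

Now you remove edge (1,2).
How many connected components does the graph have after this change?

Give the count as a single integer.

Initial component count: 2
Remove (1,2): it was a bridge. Count increases: 2 -> 3.
  After removal, components: {0,4} {1,3} {2}
New component count: 3

Answer: 3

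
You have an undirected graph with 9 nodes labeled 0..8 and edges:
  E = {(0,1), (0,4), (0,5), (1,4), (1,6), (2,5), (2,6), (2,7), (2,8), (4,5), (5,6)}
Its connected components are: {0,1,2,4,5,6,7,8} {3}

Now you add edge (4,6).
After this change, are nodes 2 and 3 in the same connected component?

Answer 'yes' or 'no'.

Answer: no

Derivation:
Initial components: {0,1,2,4,5,6,7,8} {3}
Adding edge (4,6): both already in same component {0,1,2,4,5,6,7,8}. No change.
New components: {0,1,2,4,5,6,7,8} {3}
Are 2 and 3 in the same component? no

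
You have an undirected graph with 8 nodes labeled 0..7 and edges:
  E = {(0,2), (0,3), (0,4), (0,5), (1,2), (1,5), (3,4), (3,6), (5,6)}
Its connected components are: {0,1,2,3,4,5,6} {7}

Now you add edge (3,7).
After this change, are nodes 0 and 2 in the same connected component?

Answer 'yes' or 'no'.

Initial components: {0,1,2,3,4,5,6} {7}
Adding edge (3,7): merges {0,1,2,3,4,5,6} and {7}.
New components: {0,1,2,3,4,5,6,7}
Are 0 and 2 in the same component? yes

Answer: yes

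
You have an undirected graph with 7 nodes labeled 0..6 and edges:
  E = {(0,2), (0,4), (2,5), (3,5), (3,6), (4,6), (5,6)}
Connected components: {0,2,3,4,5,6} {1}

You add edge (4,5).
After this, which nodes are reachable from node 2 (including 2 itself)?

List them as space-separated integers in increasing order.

Answer: 0 2 3 4 5 6

Derivation:
Before: nodes reachable from 2: {0,2,3,4,5,6}
Adding (4,5): both endpoints already in same component. Reachability from 2 unchanged.
After: nodes reachable from 2: {0,2,3,4,5,6}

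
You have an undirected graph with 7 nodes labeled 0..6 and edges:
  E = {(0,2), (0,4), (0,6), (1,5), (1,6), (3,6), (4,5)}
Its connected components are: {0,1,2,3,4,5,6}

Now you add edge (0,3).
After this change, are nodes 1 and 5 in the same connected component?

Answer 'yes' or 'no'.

Initial components: {0,1,2,3,4,5,6}
Adding edge (0,3): both already in same component {0,1,2,3,4,5,6}. No change.
New components: {0,1,2,3,4,5,6}
Are 1 and 5 in the same component? yes

Answer: yes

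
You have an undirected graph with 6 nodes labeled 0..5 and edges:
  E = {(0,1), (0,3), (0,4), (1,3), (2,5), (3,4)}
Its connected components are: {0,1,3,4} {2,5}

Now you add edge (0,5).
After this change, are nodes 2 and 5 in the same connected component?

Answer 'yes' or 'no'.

Answer: yes

Derivation:
Initial components: {0,1,3,4} {2,5}
Adding edge (0,5): merges {0,1,3,4} and {2,5}.
New components: {0,1,2,3,4,5}
Are 2 and 5 in the same component? yes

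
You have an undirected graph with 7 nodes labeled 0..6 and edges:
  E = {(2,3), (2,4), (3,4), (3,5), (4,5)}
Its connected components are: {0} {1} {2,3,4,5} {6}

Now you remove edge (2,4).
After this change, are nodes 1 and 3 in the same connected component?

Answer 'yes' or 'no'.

Initial components: {0} {1} {2,3,4,5} {6}
Removing edge (2,4): not a bridge — component count unchanged at 4.
New components: {0} {1} {2,3,4,5} {6}
Are 1 and 3 in the same component? no

Answer: no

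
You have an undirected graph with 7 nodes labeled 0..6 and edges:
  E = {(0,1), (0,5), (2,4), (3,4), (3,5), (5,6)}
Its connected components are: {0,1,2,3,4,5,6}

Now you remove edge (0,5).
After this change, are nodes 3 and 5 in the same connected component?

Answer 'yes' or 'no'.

Initial components: {0,1,2,3,4,5,6}
Removing edge (0,5): it was a bridge — component count 1 -> 2.
New components: {0,1} {2,3,4,5,6}
Are 3 and 5 in the same component? yes

Answer: yes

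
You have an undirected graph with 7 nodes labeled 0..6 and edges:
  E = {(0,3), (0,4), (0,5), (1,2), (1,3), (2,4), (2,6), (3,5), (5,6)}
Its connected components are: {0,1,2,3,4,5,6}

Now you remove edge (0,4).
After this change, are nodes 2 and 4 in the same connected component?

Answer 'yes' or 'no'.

Answer: yes

Derivation:
Initial components: {0,1,2,3,4,5,6}
Removing edge (0,4): not a bridge — component count unchanged at 1.
New components: {0,1,2,3,4,5,6}
Are 2 and 4 in the same component? yes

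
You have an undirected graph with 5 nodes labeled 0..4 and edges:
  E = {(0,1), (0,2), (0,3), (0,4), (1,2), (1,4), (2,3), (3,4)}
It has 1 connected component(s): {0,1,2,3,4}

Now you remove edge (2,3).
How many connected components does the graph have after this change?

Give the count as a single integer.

Answer: 1

Derivation:
Initial component count: 1
Remove (2,3): not a bridge. Count unchanged: 1.
  After removal, components: {0,1,2,3,4}
New component count: 1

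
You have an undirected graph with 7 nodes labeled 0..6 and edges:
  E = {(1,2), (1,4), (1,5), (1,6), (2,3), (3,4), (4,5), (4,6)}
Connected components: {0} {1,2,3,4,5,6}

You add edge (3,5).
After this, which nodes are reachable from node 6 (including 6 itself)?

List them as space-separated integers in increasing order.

Answer: 1 2 3 4 5 6

Derivation:
Before: nodes reachable from 6: {1,2,3,4,5,6}
Adding (3,5): both endpoints already in same component. Reachability from 6 unchanged.
After: nodes reachable from 6: {1,2,3,4,5,6}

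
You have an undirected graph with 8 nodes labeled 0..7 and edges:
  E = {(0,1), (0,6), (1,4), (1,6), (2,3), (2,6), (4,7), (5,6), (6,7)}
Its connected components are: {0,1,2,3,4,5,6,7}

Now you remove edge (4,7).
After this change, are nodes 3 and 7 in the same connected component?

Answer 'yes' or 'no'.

Answer: yes

Derivation:
Initial components: {0,1,2,3,4,5,6,7}
Removing edge (4,7): not a bridge — component count unchanged at 1.
New components: {0,1,2,3,4,5,6,7}
Are 3 and 7 in the same component? yes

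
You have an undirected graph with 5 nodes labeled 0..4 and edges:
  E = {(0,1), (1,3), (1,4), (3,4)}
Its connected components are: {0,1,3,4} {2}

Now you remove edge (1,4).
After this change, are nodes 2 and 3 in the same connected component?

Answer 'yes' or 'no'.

Initial components: {0,1,3,4} {2}
Removing edge (1,4): not a bridge — component count unchanged at 2.
New components: {0,1,3,4} {2}
Are 2 and 3 in the same component? no

Answer: no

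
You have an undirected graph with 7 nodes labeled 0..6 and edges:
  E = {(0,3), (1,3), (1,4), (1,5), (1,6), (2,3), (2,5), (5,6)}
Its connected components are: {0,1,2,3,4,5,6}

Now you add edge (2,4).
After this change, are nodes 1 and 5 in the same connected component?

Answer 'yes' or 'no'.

Initial components: {0,1,2,3,4,5,6}
Adding edge (2,4): both already in same component {0,1,2,3,4,5,6}. No change.
New components: {0,1,2,3,4,5,6}
Are 1 and 5 in the same component? yes

Answer: yes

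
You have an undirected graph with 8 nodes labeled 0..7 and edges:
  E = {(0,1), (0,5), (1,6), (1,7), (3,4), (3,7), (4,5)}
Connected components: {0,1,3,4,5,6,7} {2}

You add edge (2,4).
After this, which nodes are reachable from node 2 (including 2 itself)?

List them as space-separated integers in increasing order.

Before: nodes reachable from 2: {2}
Adding (2,4): merges 2's component with another. Reachability grows.
After: nodes reachable from 2: {0,1,2,3,4,5,6,7}

Answer: 0 1 2 3 4 5 6 7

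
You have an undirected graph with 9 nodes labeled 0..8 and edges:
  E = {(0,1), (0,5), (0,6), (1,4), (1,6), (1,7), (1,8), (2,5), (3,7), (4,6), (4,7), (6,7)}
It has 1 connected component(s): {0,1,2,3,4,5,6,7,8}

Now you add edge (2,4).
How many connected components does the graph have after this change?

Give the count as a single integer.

Initial component count: 1
Add (2,4): endpoints already in same component. Count unchanged: 1.
New component count: 1

Answer: 1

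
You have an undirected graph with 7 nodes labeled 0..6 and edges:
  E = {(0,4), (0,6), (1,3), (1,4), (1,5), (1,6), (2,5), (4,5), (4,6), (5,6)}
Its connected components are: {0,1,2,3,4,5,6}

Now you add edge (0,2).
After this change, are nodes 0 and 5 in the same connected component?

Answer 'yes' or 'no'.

Answer: yes

Derivation:
Initial components: {0,1,2,3,4,5,6}
Adding edge (0,2): both already in same component {0,1,2,3,4,5,6}. No change.
New components: {0,1,2,3,4,5,6}
Are 0 and 5 in the same component? yes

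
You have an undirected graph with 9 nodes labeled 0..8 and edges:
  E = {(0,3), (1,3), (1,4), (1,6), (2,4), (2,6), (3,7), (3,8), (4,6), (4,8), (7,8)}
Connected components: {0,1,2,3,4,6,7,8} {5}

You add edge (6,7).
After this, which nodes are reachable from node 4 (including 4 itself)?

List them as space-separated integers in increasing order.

Before: nodes reachable from 4: {0,1,2,3,4,6,7,8}
Adding (6,7): both endpoints already in same component. Reachability from 4 unchanged.
After: nodes reachable from 4: {0,1,2,3,4,6,7,8}

Answer: 0 1 2 3 4 6 7 8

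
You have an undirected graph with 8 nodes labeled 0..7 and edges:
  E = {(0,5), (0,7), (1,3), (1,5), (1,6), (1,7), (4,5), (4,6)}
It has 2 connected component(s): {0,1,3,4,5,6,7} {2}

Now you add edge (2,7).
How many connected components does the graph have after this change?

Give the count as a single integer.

Answer: 1

Derivation:
Initial component count: 2
Add (2,7): merges two components. Count decreases: 2 -> 1.
New component count: 1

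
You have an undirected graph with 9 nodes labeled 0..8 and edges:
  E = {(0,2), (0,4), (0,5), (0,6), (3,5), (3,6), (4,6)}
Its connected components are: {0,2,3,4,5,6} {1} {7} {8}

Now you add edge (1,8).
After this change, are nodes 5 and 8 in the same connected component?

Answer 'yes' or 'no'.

Initial components: {0,2,3,4,5,6} {1} {7} {8}
Adding edge (1,8): merges {1} and {8}.
New components: {0,2,3,4,5,6} {1,8} {7}
Are 5 and 8 in the same component? no

Answer: no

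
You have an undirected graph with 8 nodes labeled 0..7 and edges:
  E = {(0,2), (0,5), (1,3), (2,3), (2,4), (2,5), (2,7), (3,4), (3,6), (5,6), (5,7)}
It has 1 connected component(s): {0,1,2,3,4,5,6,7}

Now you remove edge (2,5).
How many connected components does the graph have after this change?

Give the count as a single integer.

Initial component count: 1
Remove (2,5): not a bridge. Count unchanged: 1.
  After removal, components: {0,1,2,3,4,5,6,7}
New component count: 1

Answer: 1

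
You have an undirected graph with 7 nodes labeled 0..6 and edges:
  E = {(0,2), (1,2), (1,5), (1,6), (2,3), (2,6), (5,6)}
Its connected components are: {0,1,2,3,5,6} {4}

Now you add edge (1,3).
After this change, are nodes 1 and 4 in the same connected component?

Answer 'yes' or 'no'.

Initial components: {0,1,2,3,5,6} {4}
Adding edge (1,3): both already in same component {0,1,2,3,5,6}. No change.
New components: {0,1,2,3,5,6} {4}
Are 1 and 4 in the same component? no

Answer: no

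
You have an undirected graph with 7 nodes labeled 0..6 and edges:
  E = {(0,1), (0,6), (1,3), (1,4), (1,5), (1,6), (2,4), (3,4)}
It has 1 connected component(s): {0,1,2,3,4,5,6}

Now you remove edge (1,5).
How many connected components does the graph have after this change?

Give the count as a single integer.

Answer: 2

Derivation:
Initial component count: 1
Remove (1,5): it was a bridge. Count increases: 1 -> 2.
  After removal, components: {0,1,2,3,4,6} {5}
New component count: 2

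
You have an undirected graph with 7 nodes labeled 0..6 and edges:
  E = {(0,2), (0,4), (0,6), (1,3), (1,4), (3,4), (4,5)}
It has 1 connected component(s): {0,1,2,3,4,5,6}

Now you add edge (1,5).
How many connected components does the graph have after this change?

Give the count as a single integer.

Initial component count: 1
Add (1,5): endpoints already in same component. Count unchanged: 1.
New component count: 1

Answer: 1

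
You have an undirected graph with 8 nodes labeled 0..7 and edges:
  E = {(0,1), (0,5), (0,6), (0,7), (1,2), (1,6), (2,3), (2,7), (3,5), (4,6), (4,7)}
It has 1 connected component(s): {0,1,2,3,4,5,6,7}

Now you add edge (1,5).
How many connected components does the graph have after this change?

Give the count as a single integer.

Initial component count: 1
Add (1,5): endpoints already in same component. Count unchanged: 1.
New component count: 1

Answer: 1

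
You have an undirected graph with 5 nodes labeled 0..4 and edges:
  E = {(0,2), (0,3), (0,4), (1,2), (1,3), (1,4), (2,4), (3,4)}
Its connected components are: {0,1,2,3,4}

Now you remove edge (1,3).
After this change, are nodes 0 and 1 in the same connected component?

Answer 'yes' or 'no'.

Initial components: {0,1,2,3,4}
Removing edge (1,3): not a bridge — component count unchanged at 1.
New components: {0,1,2,3,4}
Are 0 and 1 in the same component? yes

Answer: yes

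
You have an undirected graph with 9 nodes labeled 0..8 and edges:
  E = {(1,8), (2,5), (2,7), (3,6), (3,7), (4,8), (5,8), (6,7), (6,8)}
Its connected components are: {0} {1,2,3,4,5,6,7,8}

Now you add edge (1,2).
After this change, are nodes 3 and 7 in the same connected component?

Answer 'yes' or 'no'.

Answer: yes

Derivation:
Initial components: {0} {1,2,3,4,5,6,7,8}
Adding edge (1,2): both already in same component {1,2,3,4,5,6,7,8}. No change.
New components: {0} {1,2,3,4,5,6,7,8}
Are 3 and 7 in the same component? yes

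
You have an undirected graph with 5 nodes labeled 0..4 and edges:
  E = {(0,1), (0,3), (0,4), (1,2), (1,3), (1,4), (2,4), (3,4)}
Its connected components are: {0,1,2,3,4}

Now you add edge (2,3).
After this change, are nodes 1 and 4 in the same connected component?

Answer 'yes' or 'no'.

Initial components: {0,1,2,3,4}
Adding edge (2,3): both already in same component {0,1,2,3,4}. No change.
New components: {0,1,2,3,4}
Are 1 and 4 in the same component? yes

Answer: yes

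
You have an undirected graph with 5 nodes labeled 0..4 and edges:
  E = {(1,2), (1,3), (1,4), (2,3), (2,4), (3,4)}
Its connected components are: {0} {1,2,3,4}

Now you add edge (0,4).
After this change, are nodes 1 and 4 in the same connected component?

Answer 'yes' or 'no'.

Answer: yes

Derivation:
Initial components: {0} {1,2,3,4}
Adding edge (0,4): merges {0} and {1,2,3,4}.
New components: {0,1,2,3,4}
Are 1 and 4 in the same component? yes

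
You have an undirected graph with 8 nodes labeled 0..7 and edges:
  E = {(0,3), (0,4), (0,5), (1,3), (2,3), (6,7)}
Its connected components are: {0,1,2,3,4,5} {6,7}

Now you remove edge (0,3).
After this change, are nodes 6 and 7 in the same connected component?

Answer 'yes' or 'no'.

Answer: yes

Derivation:
Initial components: {0,1,2,3,4,5} {6,7}
Removing edge (0,3): it was a bridge — component count 2 -> 3.
New components: {0,4,5} {1,2,3} {6,7}
Are 6 and 7 in the same component? yes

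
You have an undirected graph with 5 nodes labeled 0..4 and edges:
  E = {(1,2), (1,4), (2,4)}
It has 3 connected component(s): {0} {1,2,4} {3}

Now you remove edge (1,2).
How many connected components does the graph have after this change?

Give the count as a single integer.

Initial component count: 3
Remove (1,2): not a bridge. Count unchanged: 3.
  After removal, components: {0} {1,2,4} {3}
New component count: 3

Answer: 3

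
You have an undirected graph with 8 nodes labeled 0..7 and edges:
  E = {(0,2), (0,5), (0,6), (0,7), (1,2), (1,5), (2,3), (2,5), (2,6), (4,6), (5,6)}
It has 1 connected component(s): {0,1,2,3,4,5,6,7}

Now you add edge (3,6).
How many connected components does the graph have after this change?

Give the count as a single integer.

Answer: 1

Derivation:
Initial component count: 1
Add (3,6): endpoints already in same component. Count unchanged: 1.
New component count: 1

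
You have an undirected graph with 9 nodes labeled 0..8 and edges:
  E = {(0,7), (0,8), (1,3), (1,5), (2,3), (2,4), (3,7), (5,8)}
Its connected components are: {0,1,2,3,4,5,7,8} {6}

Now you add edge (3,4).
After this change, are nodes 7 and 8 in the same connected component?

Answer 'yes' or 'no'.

Initial components: {0,1,2,3,4,5,7,8} {6}
Adding edge (3,4): both already in same component {0,1,2,3,4,5,7,8}. No change.
New components: {0,1,2,3,4,5,7,8} {6}
Are 7 and 8 in the same component? yes

Answer: yes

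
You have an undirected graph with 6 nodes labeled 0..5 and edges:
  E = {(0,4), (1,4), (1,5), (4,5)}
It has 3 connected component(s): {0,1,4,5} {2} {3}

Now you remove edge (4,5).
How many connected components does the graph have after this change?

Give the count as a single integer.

Answer: 3

Derivation:
Initial component count: 3
Remove (4,5): not a bridge. Count unchanged: 3.
  After removal, components: {0,1,4,5} {2} {3}
New component count: 3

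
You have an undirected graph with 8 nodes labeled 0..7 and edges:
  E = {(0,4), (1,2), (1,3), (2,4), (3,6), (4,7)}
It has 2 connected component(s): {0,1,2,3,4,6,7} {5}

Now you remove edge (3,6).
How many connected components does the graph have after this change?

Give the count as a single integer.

Answer: 3

Derivation:
Initial component count: 2
Remove (3,6): it was a bridge. Count increases: 2 -> 3.
  After removal, components: {0,1,2,3,4,7} {5} {6}
New component count: 3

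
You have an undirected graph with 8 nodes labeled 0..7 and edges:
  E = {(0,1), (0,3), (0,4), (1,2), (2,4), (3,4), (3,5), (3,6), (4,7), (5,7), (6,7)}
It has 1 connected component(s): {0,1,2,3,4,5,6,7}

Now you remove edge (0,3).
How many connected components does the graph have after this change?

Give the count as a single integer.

Answer: 1

Derivation:
Initial component count: 1
Remove (0,3): not a bridge. Count unchanged: 1.
  After removal, components: {0,1,2,3,4,5,6,7}
New component count: 1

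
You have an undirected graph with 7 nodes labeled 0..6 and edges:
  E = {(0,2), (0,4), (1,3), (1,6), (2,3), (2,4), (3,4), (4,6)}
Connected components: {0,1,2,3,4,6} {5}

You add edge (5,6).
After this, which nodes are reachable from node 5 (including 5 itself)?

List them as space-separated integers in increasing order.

Answer: 0 1 2 3 4 5 6

Derivation:
Before: nodes reachable from 5: {5}
Adding (5,6): merges 5's component with another. Reachability grows.
After: nodes reachable from 5: {0,1,2,3,4,5,6}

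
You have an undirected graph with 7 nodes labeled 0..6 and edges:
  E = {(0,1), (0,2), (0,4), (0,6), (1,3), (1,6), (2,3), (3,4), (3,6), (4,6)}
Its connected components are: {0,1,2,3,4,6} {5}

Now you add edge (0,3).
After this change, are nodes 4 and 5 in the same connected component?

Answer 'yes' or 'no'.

Initial components: {0,1,2,3,4,6} {5}
Adding edge (0,3): both already in same component {0,1,2,3,4,6}. No change.
New components: {0,1,2,3,4,6} {5}
Are 4 and 5 in the same component? no

Answer: no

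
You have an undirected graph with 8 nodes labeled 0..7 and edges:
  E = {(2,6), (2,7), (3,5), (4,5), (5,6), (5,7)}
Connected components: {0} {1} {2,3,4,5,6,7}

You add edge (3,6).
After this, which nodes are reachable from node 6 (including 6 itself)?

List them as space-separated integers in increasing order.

Answer: 2 3 4 5 6 7

Derivation:
Before: nodes reachable from 6: {2,3,4,5,6,7}
Adding (3,6): both endpoints already in same component. Reachability from 6 unchanged.
After: nodes reachable from 6: {2,3,4,5,6,7}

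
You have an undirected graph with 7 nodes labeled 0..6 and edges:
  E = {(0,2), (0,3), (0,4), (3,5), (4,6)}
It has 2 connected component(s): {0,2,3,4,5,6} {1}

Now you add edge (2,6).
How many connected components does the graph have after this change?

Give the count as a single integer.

Answer: 2

Derivation:
Initial component count: 2
Add (2,6): endpoints already in same component. Count unchanged: 2.
New component count: 2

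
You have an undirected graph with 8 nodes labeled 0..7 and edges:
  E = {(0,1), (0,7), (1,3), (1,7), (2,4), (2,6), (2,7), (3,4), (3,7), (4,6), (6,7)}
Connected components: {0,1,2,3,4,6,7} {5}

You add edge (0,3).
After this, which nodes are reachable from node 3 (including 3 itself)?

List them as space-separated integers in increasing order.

Before: nodes reachable from 3: {0,1,2,3,4,6,7}
Adding (0,3): both endpoints already in same component. Reachability from 3 unchanged.
After: nodes reachable from 3: {0,1,2,3,4,6,7}

Answer: 0 1 2 3 4 6 7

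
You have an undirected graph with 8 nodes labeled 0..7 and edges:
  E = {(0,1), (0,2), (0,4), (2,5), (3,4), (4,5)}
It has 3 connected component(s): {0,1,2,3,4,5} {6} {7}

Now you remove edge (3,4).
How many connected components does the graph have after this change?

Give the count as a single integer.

Initial component count: 3
Remove (3,4): it was a bridge. Count increases: 3 -> 4.
  After removal, components: {0,1,2,4,5} {3} {6} {7}
New component count: 4

Answer: 4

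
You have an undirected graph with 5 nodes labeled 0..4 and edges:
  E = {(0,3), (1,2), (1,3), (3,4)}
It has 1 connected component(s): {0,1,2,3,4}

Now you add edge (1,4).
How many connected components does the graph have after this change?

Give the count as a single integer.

Answer: 1

Derivation:
Initial component count: 1
Add (1,4): endpoints already in same component. Count unchanged: 1.
New component count: 1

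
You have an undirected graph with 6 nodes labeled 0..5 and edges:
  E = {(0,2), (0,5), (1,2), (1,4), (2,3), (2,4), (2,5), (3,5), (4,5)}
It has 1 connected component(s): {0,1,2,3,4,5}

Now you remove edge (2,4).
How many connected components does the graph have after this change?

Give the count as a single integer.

Initial component count: 1
Remove (2,4): not a bridge. Count unchanged: 1.
  After removal, components: {0,1,2,3,4,5}
New component count: 1

Answer: 1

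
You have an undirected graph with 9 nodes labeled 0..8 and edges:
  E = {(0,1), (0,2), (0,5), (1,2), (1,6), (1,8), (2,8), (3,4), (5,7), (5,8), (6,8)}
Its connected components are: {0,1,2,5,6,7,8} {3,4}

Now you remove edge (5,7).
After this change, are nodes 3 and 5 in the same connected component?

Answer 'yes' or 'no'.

Initial components: {0,1,2,5,6,7,8} {3,4}
Removing edge (5,7): it was a bridge — component count 2 -> 3.
New components: {0,1,2,5,6,8} {3,4} {7}
Are 3 and 5 in the same component? no

Answer: no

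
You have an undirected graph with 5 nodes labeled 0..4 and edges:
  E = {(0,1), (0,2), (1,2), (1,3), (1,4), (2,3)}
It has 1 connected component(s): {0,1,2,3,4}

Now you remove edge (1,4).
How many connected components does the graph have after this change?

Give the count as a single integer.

Answer: 2

Derivation:
Initial component count: 1
Remove (1,4): it was a bridge. Count increases: 1 -> 2.
  After removal, components: {0,1,2,3} {4}
New component count: 2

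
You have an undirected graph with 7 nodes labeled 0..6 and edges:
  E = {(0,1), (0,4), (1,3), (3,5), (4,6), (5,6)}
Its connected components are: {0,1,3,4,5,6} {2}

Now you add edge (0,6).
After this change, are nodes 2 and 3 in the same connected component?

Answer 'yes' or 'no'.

Initial components: {0,1,3,4,5,6} {2}
Adding edge (0,6): both already in same component {0,1,3,4,5,6}. No change.
New components: {0,1,3,4,5,6} {2}
Are 2 and 3 in the same component? no

Answer: no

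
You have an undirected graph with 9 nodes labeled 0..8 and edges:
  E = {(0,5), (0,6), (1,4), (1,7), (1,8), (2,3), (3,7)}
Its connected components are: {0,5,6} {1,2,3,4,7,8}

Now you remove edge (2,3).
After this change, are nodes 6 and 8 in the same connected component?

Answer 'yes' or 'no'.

Answer: no

Derivation:
Initial components: {0,5,6} {1,2,3,4,7,8}
Removing edge (2,3): it was a bridge — component count 2 -> 3.
New components: {0,5,6} {1,3,4,7,8} {2}
Are 6 and 8 in the same component? no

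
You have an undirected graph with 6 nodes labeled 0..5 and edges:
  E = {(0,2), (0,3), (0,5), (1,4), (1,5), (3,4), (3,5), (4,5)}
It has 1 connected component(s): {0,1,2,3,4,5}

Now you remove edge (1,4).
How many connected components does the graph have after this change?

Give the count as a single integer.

Answer: 1

Derivation:
Initial component count: 1
Remove (1,4): not a bridge. Count unchanged: 1.
  After removal, components: {0,1,2,3,4,5}
New component count: 1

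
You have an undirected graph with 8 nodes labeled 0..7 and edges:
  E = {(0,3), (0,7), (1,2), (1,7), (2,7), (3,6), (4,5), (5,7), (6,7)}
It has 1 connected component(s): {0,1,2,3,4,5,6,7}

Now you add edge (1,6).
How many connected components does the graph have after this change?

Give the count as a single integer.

Initial component count: 1
Add (1,6): endpoints already in same component. Count unchanged: 1.
New component count: 1

Answer: 1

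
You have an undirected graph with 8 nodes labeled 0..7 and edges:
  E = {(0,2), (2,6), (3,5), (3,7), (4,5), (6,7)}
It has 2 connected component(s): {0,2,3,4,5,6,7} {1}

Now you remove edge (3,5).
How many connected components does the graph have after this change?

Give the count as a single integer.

Answer: 3

Derivation:
Initial component count: 2
Remove (3,5): it was a bridge. Count increases: 2 -> 3.
  After removal, components: {0,2,3,6,7} {1} {4,5}
New component count: 3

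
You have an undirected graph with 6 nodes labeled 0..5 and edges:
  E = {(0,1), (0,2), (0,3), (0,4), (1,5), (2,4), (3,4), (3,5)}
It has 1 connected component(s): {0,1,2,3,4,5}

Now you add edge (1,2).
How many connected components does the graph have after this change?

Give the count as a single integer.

Answer: 1

Derivation:
Initial component count: 1
Add (1,2): endpoints already in same component. Count unchanged: 1.
New component count: 1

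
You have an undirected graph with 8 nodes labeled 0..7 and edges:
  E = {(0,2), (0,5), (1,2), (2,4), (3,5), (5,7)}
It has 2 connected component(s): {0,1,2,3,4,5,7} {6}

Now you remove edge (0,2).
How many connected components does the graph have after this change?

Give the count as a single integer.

Initial component count: 2
Remove (0,2): it was a bridge. Count increases: 2 -> 3.
  After removal, components: {0,3,5,7} {1,2,4} {6}
New component count: 3

Answer: 3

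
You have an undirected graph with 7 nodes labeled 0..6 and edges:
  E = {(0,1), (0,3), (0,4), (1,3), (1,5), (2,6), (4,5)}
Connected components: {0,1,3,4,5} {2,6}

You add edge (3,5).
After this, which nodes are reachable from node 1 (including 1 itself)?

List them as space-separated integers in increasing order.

Answer: 0 1 3 4 5

Derivation:
Before: nodes reachable from 1: {0,1,3,4,5}
Adding (3,5): both endpoints already in same component. Reachability from 1 unchanged.
After: nodes reachable from 1: {0,1,3,4,5}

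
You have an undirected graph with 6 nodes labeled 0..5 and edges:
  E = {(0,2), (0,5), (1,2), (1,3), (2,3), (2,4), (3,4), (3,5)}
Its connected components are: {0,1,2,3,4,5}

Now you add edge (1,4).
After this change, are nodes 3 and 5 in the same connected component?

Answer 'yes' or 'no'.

Answer: yes

Derivation:
Initial components: {0,1,2,3,4,5}
Adding edge (1,4): both already in same component {0,1,2,3,4,5}. No change.
New components: {0,1,2,3,4,5}
Are 3 and 5 in the same component? yes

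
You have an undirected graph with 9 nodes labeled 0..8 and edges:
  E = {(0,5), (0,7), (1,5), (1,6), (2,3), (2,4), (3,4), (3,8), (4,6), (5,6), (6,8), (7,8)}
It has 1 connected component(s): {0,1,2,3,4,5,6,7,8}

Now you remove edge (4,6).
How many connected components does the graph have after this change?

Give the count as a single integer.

Answer: 1

Derivation:
Initial component count: 1
Remove (4,6): not a bridge. Count unchanged: 1.
  After removal, components: {0,1,2,3,4,5,6,7,8}
New component count: 1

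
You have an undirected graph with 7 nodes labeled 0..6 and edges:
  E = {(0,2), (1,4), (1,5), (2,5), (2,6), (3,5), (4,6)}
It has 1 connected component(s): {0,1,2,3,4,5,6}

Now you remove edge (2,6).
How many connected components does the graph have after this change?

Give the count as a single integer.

Answer: 1

Derivation:
Initial component count: 1
Remove (2,6): not a bridge. Count unchanged: 1.
  After removal, components: {0,1,2,3,4,5,6}
New component count: 1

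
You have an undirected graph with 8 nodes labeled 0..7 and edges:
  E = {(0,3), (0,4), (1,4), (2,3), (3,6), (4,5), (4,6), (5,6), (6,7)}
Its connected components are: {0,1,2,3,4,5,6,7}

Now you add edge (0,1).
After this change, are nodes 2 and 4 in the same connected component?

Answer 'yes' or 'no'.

Answer: yes

Derivation:
Initial components: {0,1,2,3,4,5,6,7}
Adding edge (0,1): both already in same component {0,1,2,3,4,5,6,7}. No change.
New components: {0,1,2,3,4,5,6,7}
Are 2 and 4 in the same component? yes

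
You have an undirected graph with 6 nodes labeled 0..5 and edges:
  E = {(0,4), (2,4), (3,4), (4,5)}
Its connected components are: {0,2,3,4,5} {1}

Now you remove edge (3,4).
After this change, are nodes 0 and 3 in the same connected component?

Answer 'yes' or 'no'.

Answer: no

Derivation:
Initial components: {0,2,3,4,5} {1}
Removing edge (3,4): it was a bridge — component count 2 -> 3.
New components: {0,2,4,5} {1} {3}
Are 0 and 3 in the same component? no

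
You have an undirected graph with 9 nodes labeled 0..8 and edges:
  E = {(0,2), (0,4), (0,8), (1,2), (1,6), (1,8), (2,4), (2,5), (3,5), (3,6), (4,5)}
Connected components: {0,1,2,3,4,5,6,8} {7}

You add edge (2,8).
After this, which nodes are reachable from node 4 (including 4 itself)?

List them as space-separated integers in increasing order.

Before: nodes reachable from 4: {0,1,2,3,4,5,6,8}
Adding (2,8): both endpoints already in same component. Reachability from 4 unchanged.
After: nodes reachable from 4: {0,1,2,3,4,5,6,8}

Answer: 0 1 2 3 4 5 6 8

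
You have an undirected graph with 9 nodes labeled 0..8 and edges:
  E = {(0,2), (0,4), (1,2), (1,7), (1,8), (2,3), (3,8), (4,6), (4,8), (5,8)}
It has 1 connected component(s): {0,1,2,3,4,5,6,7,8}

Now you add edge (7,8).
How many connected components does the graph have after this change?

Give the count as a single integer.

Initial component count: 1
Add (7,8): endpoints already in same component. Count unchanged: 1.
New component count: 1

Answer: 1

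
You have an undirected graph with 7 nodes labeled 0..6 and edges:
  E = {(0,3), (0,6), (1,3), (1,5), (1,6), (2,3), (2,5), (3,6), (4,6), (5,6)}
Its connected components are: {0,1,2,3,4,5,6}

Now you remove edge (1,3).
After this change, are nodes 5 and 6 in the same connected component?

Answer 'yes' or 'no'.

Answer: yes

Derivation:
Initial components: {0,1,2,3,4,5,6}
Removing edge (1,3): not a bridge — component count unchanged at 1.
New components: {0,1,2,3,4,5,6}
Are 5 and 6 in the same component? yes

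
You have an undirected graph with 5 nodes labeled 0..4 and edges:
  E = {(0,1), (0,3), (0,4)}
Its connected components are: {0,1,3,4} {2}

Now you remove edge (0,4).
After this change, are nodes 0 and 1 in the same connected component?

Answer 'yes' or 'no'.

Initial components: {0,1,3,4} {2}
Removing edge (0,4): it was a bridge — component count 2 -> 3.
New components: {0,1,3} {2} {4}
Are 0 and 1 in the same component? yes

Answer: yes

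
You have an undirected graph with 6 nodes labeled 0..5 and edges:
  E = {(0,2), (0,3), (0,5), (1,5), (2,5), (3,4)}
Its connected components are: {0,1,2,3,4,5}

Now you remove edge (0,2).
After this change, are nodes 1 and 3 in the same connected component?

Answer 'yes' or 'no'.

Initial components: {0,1,2,3,4,5}
Removing edge (0,2): not a bridge — component count unchanged at 1.
New components: {0,1,2,3,4,5}
Are 1 and 3 in the same component? yes

Answer: yes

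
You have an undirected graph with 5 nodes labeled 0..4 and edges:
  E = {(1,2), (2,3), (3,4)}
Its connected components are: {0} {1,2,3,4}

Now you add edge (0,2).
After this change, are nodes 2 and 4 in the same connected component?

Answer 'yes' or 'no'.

Initial components: {0} {1,2,3,4}
Adding edge (0,2): merges {0} and {1,2,3,4}.
New components: {0,1,2,3,4}
Are 2 and 4 in the same component? yes

Answer: yes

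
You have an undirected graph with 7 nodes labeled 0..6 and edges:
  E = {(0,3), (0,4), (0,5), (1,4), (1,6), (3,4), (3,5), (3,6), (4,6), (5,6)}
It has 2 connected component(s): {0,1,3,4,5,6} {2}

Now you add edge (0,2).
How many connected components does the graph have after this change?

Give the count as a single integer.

Initial component count: 2
Add (0,2): merges two components. Count decreases: 2 -> 1.
New component count: 1

Answer: 1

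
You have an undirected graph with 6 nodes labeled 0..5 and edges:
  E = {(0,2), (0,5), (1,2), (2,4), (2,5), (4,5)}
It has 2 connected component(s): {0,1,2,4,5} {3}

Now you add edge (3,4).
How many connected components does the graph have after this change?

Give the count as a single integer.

Answer: 1

Derivation:
Initial component count: 2
Add (3,4): merges two components. Count decreases: 2 -> 1.
New component count: 1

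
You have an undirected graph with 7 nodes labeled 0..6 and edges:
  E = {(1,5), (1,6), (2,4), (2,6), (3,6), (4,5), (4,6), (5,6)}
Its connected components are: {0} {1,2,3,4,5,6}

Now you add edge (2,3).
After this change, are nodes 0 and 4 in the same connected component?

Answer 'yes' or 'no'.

Answer: no

Derivation:
Initial components: {0} {1,2,3,4,5,6}
Adding edge (2,3): both already in same component {1,2,3,4,5,6}. No change.
New components: {0} {1,2,3,4,5,6}
Are 0 and 4 in the same component? no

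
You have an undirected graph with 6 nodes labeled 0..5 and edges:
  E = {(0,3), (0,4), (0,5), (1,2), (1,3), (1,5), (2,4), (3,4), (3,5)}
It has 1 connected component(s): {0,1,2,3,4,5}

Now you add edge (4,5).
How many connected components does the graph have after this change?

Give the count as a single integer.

Initial component count: 1
Add (4,5): endpoints already in same component. Count unchanged: 1.
New component count: 1

Answer: 1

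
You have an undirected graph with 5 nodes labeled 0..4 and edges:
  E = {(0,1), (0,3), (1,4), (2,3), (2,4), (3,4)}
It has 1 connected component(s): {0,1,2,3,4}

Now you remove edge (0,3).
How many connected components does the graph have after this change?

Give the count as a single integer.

Initial component count: 1
Remove (0,3): not a bridge. Count unchanged: 1.
  After removal, components: {0,1,2,3,4}
New component count: 1

Answer: 1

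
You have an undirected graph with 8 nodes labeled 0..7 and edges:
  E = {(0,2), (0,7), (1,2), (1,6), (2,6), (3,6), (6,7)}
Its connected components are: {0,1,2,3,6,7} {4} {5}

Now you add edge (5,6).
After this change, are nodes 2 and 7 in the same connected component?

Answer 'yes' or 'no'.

Initial components: {0,1,2,3,6,7} {4} {5}
Adding edge (5,6): merges {5} and {0,1,2,3,6,7}.
New components: {0,1,2,3,5,6,7} {4}
Are 2 and 7 in the same component? yes

Answer: yes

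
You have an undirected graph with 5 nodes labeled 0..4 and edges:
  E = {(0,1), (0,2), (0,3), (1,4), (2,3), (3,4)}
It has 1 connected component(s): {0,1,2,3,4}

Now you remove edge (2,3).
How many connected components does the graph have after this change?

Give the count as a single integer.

Answer: 1

Derivation:
Initial component count: 1
Remove (2,3): not a bridge. Count unchanged: 1.
  After removal, components: {0,1,2,3,4}
New component count: 1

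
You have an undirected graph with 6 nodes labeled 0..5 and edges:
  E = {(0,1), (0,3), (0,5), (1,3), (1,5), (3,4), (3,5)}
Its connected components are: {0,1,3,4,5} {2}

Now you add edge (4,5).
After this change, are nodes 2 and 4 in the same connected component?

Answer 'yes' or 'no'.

Initial components: {0,1,3,4,5} {2}
Adding edge (4,5): both already in same component {0,1,3,4,5}. No change.
New components: {0,1,3,4,5} {2}
Are 2 and 4 in the same component? no

Answer: no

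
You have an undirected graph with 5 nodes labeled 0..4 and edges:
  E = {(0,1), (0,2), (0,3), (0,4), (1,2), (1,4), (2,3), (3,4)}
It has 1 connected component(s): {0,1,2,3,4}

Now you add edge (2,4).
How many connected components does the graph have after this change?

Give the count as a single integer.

Answer: 1

Derivation:
Initial component count: 1
Add (2,4): endpoints already in same component. Count unchanged: 1.
New component count: 1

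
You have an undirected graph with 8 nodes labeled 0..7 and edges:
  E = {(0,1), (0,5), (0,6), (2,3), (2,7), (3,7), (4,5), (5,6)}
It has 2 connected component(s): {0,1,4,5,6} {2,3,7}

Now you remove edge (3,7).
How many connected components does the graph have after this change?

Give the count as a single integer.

Answer: 2

Derivation:
Initial component count: 2
Remove (3,7): not a bridge. Count unchanged: 2.
  After removal, components: {0,1,4,5,6} {2,3,7}
New component count: 2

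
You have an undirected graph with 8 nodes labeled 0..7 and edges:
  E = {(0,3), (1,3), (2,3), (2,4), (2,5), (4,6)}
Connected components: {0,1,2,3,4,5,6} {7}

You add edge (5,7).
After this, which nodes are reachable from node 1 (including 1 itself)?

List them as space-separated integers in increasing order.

Before: nodes reachable from 1: {0,1,2,3,4,5,6}
Adding (5,7): merges 1's component with another. Reachability grows.
After: nodes reachable from 1: {0,1,2,3,4,5,6,7}

Answer: 0 1 2 3 4 5 6 7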